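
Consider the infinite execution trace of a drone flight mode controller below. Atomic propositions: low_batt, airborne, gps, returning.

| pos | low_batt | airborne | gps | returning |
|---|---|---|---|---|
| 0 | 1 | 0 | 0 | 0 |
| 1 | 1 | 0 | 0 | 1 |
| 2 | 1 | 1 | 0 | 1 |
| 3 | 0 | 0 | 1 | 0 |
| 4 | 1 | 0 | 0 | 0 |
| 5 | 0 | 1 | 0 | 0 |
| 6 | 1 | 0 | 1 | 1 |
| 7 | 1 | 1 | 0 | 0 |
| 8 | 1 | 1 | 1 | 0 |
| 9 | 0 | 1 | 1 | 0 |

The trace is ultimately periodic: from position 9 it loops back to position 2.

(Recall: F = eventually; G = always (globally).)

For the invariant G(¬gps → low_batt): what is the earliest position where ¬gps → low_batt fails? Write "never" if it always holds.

5

Check ¬gps → low_batt at each position in order: 0 ✓, 1 ✓, 2 ✓, 3 ✓, 4 ✓.
At position 5 the labels are {airborne}, so ¬gps → low_batt is false there. This is the first violation.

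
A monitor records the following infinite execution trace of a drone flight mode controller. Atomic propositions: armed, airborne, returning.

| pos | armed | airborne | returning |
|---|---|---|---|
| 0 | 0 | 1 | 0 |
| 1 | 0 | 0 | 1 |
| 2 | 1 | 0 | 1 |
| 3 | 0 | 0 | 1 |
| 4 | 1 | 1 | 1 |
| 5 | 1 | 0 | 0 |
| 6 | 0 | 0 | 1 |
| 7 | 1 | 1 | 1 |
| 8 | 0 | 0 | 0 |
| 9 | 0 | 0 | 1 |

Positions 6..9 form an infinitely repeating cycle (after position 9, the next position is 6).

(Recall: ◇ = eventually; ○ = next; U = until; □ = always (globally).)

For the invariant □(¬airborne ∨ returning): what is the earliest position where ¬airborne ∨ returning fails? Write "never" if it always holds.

At position 0 the labels are {airborne}, so ¬airborne ∨ returning is false there. This is the first violation.

0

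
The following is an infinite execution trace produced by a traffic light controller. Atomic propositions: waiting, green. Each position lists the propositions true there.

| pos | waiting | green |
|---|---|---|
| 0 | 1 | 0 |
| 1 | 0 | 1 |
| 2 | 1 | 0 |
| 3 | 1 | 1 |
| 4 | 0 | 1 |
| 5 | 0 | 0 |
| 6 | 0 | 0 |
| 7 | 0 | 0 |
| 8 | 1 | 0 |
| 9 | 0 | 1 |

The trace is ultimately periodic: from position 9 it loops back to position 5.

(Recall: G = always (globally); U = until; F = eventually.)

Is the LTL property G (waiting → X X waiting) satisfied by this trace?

waiting → X X waiting must hold at every position from 0 onward. It fails at position 2, so G (waiting → X X waiting) is false.
Positions where waiting holds: 0, 2, 3, 8.
Check X X waiting at each: 0→ok, 2→fails, 3→fails, 8→fails.

No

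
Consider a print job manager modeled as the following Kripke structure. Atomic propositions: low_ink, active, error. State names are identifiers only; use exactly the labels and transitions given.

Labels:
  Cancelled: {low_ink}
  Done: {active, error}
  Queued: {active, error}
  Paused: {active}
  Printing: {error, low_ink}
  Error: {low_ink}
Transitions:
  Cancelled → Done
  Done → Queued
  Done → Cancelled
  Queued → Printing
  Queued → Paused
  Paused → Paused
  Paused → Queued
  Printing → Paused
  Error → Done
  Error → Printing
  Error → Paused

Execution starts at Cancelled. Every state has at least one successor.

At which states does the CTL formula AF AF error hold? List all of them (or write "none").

States satisfying AF error: {Cancelled, Done, Queued, Printing}.
States satisfying AF AF error: {Cancelled, Done, Queued, Printing}.

{Cancelled, Done, Queued, Printing}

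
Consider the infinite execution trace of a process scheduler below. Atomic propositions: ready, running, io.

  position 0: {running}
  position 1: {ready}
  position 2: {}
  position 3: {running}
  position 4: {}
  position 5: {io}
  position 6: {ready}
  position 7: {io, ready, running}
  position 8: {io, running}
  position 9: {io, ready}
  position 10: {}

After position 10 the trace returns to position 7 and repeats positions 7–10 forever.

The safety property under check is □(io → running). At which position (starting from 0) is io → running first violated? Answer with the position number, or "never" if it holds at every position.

5

Check io → running at each position in order: 0 ✓, 1 ✓, 2 ✓, 3 ✓, 4 ✓.
At position 5 the labels are {io}, so io → running is false there. This is the first violation.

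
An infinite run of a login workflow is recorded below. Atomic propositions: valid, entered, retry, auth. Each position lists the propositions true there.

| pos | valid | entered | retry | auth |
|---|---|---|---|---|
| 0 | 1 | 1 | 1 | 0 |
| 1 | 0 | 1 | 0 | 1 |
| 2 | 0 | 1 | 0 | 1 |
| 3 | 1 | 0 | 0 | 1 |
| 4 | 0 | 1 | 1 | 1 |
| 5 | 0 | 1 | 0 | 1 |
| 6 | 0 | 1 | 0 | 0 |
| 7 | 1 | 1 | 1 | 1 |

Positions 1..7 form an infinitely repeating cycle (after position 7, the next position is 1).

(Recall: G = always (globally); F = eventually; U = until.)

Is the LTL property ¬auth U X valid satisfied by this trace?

Walking from position 0: at position 1, X valid has not yet held and ¬auth fails, so ¬auth U X valid is false.

No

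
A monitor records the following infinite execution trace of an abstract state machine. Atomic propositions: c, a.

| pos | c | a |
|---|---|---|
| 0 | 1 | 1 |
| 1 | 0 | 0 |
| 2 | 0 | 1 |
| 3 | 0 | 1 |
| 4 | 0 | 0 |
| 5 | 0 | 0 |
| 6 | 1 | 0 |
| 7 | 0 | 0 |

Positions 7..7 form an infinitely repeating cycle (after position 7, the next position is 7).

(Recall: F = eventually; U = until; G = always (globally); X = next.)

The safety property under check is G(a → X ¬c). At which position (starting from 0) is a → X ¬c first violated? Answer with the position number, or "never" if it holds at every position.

never

a → X ¬c holds at every position 0..7, and those are all the positions the trace ever visits, so the invariant G(a → X ¬c) is never violated.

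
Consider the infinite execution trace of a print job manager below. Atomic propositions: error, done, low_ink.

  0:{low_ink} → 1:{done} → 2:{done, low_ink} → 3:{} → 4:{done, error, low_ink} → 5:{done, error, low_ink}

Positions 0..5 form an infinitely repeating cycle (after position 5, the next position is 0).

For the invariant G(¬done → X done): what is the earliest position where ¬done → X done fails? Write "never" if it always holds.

never

¬done → X done holds at every position 0..5, and those are all the positions the trace ever visits, so the invariant G(¬done → X done) is never violated.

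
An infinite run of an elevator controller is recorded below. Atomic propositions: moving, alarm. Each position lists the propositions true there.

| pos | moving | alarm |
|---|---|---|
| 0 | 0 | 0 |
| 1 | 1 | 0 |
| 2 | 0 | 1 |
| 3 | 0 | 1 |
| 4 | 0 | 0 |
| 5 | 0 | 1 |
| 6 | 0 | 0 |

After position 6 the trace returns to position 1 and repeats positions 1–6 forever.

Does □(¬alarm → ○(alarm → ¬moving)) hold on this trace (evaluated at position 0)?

Yes

¬alarm → ○(alarm → ¬moving) holds at every position 0..6, and those are all positions ever visited, so □(¬alarm → ○(alarm → ¬moving)) holds.
Positions where ¬alarm holds: 0, 1, 4, 6.
Check ○(alarm → ¬moving) at each: 0→ok, 1→ok, 4→ok, 6→ok.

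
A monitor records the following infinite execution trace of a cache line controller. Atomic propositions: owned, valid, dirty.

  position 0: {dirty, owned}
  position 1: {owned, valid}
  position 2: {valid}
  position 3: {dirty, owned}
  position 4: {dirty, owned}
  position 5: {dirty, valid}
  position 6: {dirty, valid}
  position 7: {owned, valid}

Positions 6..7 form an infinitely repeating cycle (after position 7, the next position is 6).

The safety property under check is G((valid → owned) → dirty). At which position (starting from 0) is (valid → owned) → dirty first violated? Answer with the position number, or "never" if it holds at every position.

1

Check (valid → owned) → dirty at each position in order: 0 ✓.
At position 1 the labels are {owned, valid}, so (valid → owned) → dirty is false there. This is the first violation.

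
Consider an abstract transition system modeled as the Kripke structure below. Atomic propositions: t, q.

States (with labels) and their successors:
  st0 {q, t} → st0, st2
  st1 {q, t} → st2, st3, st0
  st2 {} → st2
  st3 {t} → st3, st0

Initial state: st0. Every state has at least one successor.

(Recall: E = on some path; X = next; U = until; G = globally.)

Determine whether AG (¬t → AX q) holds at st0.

No

States satisfying ¬t → AX q: {st0, st1, st3}.
States satisfying AG (¬t → AX q): ∅.
st2 is reachable from st0 and violates ¬t → AX q, so AG fails at st0.
st0 ∉ Sat(AG (¬t → AX q)).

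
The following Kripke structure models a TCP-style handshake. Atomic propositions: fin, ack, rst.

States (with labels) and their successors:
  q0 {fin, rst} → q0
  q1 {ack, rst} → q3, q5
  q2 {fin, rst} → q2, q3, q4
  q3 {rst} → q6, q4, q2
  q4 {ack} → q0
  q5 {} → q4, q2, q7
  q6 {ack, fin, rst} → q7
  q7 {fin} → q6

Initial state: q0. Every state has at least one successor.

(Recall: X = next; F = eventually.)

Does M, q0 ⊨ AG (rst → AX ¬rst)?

No

States satisfying rst → AX ¬rst: {q4, q5, q6, q7}.
States satisfying AG (rst → AX ¬rst): {q6, q7}.
q0 is reachable from q0 and violates rst → AX ¬rst, so AG fails at q0.
q0 ∉ Sat(AG (rst → AX ¬rst)).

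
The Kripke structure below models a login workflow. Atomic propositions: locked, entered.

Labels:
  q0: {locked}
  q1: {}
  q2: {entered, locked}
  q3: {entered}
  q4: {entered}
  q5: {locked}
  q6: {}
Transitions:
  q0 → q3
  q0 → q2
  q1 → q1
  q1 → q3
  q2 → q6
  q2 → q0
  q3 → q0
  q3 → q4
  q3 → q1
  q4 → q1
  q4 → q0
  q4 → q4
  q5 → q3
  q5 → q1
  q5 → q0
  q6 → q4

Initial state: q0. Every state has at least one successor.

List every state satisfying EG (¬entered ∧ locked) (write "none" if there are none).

none

States satisfying ¬entered ∧ locked: {q0, q5}.
States satisfying EG (¬entered ∧ locked): ∅.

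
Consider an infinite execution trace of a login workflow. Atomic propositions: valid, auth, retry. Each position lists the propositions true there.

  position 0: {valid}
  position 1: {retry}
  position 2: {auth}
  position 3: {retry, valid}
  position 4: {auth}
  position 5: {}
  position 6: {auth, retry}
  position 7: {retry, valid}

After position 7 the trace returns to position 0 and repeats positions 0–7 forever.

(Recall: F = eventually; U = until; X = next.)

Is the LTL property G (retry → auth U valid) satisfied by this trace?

No

retry → auth U valid must hold at every position from 0 onward. It fails at position 1, so G (retry → auth U valid) is false.
Positions where retry holds: 1, 3, 6, 7.
Check auth U valid at each: 1→fails, 3→ok, 6→ok, 7→ok.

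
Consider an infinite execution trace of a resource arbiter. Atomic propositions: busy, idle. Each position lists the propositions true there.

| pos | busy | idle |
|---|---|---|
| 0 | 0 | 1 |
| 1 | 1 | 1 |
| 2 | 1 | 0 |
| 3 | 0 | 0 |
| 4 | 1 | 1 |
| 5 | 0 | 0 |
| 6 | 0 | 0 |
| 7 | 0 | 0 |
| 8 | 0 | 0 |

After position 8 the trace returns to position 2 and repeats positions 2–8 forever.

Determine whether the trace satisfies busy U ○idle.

Yes

Walking from position 0: ○idle first holds at position 0, and busy holds at every earlier position along the way, so busy U ○idle holds.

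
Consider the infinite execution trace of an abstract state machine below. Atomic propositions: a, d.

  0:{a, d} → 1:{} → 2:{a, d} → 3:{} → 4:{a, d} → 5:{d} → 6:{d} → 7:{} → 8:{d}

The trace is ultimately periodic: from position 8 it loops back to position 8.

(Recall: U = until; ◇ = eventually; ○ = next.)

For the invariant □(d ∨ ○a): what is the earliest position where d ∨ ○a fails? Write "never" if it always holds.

7

Check d ∨ ○a at each position in order: 0 ✓, 1 ✓, 2 ✓, 3 ✓, 4 ✓, 5 ✓, 6 ✓.
At position 7 the labels are {} and the next position 8 has {d}, so d ∨ ○a is false there. This is the first violation.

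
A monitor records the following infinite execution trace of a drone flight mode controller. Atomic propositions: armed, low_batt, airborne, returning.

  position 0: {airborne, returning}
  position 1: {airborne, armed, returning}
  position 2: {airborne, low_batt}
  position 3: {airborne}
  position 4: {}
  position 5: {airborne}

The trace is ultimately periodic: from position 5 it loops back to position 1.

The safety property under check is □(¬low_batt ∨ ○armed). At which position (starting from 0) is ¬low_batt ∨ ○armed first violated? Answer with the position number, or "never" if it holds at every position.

Check ¬low_batt ∨ ○armed at each position in order: 0 ✓, 1 ✓.
At position 2 the labels are {airborne, low_batt} and the next position 3 has {airborne}, so ¬low_batt ∨ ○armed is false there. This is the first violation.

2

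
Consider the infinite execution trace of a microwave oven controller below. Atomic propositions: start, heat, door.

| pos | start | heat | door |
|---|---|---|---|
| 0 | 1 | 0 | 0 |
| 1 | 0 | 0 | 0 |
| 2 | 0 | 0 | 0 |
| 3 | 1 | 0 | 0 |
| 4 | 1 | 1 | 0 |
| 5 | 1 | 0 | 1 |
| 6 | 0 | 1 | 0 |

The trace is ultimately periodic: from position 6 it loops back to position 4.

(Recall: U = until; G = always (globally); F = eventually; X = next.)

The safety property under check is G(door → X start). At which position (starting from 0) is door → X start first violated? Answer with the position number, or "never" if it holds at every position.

5

Check door → X start at each position in order: 0 ✓, 1 ✓, 2 ✓, 3 ✓, 4 ✓.
At position 5 the labels are {door, start} and the next position 6 has {heat}, so door → X start is false there. This is the first violation.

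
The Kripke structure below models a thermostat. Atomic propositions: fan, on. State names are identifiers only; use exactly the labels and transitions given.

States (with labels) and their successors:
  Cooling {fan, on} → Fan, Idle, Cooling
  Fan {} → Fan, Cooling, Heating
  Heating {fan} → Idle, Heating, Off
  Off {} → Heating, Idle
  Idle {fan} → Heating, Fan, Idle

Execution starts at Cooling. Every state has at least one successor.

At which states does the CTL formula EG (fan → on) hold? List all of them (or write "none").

States satisfying fan → on: {Cooling, Fan, Off}.
States satisfying EG (fan → on): {Cooling, Fan}.

{Cooling, Fan}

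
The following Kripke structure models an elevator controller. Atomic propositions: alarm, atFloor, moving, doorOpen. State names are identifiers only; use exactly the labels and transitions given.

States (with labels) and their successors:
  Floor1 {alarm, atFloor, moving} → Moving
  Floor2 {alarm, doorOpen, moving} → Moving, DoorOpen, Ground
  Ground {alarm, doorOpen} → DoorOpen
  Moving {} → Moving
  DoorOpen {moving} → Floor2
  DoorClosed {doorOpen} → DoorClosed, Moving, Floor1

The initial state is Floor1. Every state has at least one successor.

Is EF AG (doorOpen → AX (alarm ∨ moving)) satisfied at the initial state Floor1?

States satisfying AG (doorOpen → AX (alarm ∨ moving)): {Floor1, Moving}.
States satisfying EF AG (doorOpen → AX (alarm ∨ moving)): {Floor1, Floor2, Ground, Moving, DoorOpen, DoorClosed}.
Some path from Floor1 reaches a state where AG (doorOpen → AX (alarm ∨ moving)) holds.
Floor1 ∈ Sat(EF AG (doorOpen → AX (alarm ∨ moving))).

Holds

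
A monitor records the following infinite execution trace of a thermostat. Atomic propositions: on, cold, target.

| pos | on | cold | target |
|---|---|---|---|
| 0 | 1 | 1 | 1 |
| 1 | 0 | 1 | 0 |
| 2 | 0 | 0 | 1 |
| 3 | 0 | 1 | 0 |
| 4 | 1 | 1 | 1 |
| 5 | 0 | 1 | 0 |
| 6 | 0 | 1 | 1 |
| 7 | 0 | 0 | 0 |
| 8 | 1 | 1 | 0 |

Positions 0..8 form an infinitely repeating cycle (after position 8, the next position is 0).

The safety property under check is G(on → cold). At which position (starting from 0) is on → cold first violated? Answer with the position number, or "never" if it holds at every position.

on → cold holds at every position 0..8, and those are all the positions the trace ever visits, so the invariant G(on → cold) is never violated.

never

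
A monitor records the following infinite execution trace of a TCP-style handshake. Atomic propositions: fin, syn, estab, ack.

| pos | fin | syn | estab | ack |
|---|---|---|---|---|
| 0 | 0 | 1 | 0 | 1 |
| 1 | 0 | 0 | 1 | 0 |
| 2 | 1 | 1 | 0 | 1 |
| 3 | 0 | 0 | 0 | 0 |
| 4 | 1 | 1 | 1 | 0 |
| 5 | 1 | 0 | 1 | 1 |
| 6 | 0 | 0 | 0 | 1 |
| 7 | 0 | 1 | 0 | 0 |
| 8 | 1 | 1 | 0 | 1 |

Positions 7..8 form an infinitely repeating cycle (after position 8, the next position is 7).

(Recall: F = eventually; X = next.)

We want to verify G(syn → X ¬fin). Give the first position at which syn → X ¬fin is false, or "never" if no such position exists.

Check syn → X ¬fin at each position in order: 0 ✓, 1 ✓, 2 ✓, 3 ✓.
At position 4 the labels are {estab, fin, syn} and the next position 5 has {ack, estab, fin}, so syn → X ¬fin is false there. This is the first violation.

4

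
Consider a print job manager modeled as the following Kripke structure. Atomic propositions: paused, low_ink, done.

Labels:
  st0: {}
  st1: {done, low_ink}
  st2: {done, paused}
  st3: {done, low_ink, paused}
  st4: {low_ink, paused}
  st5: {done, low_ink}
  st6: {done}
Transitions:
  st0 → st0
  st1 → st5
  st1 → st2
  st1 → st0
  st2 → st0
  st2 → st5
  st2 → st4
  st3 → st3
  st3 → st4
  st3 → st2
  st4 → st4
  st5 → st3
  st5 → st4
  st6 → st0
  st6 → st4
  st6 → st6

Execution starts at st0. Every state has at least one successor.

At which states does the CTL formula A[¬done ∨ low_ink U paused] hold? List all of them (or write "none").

{st2, st3, st4, st5}

States satisfying ¬done ∨ low_ink: {st0, st1, st3, st4, st5}.
States satisfying paused: {st2, st3, st4}.
States satisfying A[¬done ∨ low_ink U paused]: {st2, st3, st4, st5}.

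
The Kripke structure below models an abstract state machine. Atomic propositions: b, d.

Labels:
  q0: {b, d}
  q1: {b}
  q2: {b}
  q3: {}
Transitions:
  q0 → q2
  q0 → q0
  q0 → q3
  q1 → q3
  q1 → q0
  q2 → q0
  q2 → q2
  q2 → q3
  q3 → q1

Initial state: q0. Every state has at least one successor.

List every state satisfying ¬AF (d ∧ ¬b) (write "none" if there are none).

States satisfying d ∧ ¬b: ∅.
States satisfying AF (d ∧ ¬b): ∅.
States satisfying ¬AF (d ∧ ¬b): {q0, q1, q2, q3}.

{q0, q1, q2, q3}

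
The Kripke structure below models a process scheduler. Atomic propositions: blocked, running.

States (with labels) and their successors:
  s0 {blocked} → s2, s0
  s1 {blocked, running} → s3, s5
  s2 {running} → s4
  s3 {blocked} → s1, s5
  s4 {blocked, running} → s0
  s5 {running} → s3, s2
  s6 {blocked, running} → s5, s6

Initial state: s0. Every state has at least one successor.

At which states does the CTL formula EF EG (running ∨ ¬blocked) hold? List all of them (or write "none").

{s6}

States satisfying EG (running ∨ ¬blocked): {s6}.
States satisfying EF EG (running ∨ ¬blocked): {s6}.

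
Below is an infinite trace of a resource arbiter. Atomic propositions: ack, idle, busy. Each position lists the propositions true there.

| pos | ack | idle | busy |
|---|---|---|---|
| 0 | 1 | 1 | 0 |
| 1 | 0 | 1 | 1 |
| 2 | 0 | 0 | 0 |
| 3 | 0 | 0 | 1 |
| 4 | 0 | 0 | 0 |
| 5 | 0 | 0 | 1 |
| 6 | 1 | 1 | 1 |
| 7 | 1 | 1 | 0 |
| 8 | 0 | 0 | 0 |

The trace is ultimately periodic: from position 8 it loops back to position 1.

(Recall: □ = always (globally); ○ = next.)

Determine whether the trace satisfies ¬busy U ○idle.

Satisfied

Walking from position 0: ○idle first holds at position 0, and ¬busy holds at every earlier position along the way, so ¬busy U ○idle holds.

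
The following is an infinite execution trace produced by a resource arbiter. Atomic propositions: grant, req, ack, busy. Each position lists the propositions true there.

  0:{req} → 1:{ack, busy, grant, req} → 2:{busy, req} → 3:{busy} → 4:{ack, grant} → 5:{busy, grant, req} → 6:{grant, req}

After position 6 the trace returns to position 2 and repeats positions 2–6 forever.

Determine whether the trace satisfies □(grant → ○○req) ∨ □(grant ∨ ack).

grant → ○○req must hold at every position from 0 onward. It fails at position 1, so □(grant → ○○req) is false.
Positions where grant holds: 1, 4, 5, 6.
Check ○○req at each: 1→fails, 4→ok, 5→ok, 6→fails.
grant ∨ ack must hold at every position from 0 onward. It fails at position 0, so □(grant ∨ ack) is false.
At position 0: □(grant → ○○req) is false; □(grant ∨ ack) is false; so □(grant → ○○req) ∨ □(grant ∨ ack) is false.

No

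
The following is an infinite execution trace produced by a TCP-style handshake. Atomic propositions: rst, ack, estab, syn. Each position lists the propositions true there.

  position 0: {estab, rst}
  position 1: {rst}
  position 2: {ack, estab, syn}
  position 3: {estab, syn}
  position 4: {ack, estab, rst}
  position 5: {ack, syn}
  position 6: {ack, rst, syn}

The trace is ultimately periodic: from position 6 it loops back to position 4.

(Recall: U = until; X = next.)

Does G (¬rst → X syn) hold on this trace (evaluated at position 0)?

Does not hold

¬rst → X syn must hold at every position from 0 onward. It fails at position 3, so G (¬rst → X syn) is false.
Positions where ¬rst holds: 2, 3, 5.
Check X syn at each: 2→ok, 3→fails, 5→ok.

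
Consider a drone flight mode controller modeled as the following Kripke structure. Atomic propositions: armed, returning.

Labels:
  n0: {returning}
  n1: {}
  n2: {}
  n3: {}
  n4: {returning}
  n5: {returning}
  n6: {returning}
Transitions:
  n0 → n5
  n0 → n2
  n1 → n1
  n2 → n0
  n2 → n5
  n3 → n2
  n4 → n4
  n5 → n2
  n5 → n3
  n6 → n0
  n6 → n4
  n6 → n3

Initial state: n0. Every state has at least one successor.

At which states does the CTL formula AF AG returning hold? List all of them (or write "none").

{n4}

States satisfying AG returning: {n4}.
States satisfying AF AG returning: {n4}.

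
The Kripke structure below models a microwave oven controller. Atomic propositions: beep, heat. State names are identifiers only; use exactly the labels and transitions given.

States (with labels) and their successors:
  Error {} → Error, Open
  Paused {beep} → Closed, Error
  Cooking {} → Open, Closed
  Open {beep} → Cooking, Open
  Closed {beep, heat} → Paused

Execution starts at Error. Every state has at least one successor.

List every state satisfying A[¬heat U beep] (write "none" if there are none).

States satisfying ¬heat: {Error, Paused, Cooking, Open}.
States satisfying beep: {Paused, Open, Closed}.
States satisfying A[¬heat U beep]: {Paused, Cooking, Open, Closed}.

{Paused, Cooking, Open, Closed}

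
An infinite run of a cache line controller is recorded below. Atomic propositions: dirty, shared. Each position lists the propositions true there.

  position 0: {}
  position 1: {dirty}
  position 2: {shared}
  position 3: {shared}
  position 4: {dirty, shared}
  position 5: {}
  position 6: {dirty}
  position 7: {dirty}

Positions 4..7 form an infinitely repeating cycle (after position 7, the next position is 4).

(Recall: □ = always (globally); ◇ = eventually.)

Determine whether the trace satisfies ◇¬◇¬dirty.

¬◇¬dirty is false at every position 0..7, so it never becomes true and ◇¬◇¬dirty fails.

No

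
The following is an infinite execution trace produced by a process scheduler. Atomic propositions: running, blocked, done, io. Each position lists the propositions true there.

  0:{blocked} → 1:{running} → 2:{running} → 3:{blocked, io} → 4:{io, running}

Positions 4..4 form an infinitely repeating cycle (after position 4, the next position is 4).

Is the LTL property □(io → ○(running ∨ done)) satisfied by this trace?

Holds

io → ○(running ∨ done) holds at every position 0..4, and those are all positions ever visited, so □(io → ○(running ∨ done)) holds.
Positions where io holds: 3, 4.
Check ○(running ∨ done) at each: 3→ok, 4→ok.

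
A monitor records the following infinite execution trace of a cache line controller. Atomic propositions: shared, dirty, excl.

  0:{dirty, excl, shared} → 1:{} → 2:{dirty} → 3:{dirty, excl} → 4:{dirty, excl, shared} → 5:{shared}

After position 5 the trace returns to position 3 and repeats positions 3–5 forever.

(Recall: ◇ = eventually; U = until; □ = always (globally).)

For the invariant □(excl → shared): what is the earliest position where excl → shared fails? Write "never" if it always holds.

3

Check excl → shared at each position in order: 0 ✓, 1 ✓, 2 ✓.
At position 3 the labels are {dirty, excl}, so excl → shared is false there. This is the first violation.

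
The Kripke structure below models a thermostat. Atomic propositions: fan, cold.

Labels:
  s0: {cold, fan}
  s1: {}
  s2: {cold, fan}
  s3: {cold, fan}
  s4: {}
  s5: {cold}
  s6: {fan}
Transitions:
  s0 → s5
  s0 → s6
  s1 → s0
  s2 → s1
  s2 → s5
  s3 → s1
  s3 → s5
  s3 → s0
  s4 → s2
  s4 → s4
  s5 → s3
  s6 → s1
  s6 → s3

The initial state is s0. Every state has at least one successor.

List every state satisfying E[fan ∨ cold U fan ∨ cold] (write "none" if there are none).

{s0, s2, s3, s5, s6}

States satisfying fan ∨ cold: {s0, s2, s3, s5, s6}.
States satisfying E[fan ∨ cold U fan ∨ cold]: {s0, s2, s3, s5, s6}.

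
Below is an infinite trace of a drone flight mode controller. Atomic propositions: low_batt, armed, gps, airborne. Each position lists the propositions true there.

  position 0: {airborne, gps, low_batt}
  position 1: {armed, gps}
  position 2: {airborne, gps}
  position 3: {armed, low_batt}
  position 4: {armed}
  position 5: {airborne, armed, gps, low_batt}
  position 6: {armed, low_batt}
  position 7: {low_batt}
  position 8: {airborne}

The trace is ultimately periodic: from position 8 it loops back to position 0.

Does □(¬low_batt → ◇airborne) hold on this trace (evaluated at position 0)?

¬low_batt → ◇airborne holds at every position 0..8, and those are all positions ever visited, so □(¬low_batt → ◇airborne) holds.
Positions where ¬low_batt holds: 1, 2, 4, 8.
Check ◇airborne at each: 1→ok, 2→ok, 4→ok, 8→ok.

Holds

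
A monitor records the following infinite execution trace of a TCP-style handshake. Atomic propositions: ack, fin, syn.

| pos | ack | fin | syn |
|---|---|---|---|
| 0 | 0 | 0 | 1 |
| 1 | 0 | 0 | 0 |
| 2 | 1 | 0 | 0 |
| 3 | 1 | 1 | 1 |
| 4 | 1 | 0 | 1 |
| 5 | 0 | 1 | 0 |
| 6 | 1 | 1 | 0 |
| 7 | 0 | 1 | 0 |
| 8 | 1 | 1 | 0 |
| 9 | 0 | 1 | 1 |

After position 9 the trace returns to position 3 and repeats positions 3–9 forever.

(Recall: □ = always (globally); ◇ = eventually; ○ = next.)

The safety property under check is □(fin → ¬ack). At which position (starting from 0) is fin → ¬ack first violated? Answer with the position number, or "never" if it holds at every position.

Check fin → ¬ack at each position in order: 0 ✓, 1 ✓, 2 ✓.
At position 3 the labels are {ack, fin, syn}, so fin → ¬ack is false there. This is the first violation.

3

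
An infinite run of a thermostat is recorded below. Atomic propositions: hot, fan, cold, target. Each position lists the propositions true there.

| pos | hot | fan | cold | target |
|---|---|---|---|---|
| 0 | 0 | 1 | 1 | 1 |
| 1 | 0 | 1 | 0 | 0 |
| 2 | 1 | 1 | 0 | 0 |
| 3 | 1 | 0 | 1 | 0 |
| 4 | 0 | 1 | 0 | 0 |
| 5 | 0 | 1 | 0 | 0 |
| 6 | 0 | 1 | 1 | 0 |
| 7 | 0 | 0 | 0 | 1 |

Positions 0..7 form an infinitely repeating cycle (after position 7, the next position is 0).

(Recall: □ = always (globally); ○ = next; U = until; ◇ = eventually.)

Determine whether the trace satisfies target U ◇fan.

Walking from position 0: ◇fan first holds at position 0, and target holds at every earlier position along the way, so target U ◇fan holds.

Holds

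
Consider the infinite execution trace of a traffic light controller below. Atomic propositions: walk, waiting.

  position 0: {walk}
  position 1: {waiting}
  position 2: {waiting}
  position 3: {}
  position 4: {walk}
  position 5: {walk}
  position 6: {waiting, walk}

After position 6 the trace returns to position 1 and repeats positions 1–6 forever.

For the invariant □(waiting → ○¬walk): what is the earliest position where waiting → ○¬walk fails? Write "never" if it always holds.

never

waiting → ○¬walk holds at every position 0..6, and those are all the positions the trace ever visits, so the invariant □(waiting → ○¬walk) is never violated.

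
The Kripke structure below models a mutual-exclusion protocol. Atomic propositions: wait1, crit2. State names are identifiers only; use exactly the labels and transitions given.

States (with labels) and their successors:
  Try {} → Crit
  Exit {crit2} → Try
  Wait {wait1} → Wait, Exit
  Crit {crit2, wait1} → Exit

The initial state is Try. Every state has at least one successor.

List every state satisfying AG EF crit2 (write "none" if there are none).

{Try, Exit, Wait, Crit}

States satisfying EF crit2: {Try, Exit, Wait, Crit}.
States satisfying AG EF crit2: {Try, Exit, Wait, Crit}.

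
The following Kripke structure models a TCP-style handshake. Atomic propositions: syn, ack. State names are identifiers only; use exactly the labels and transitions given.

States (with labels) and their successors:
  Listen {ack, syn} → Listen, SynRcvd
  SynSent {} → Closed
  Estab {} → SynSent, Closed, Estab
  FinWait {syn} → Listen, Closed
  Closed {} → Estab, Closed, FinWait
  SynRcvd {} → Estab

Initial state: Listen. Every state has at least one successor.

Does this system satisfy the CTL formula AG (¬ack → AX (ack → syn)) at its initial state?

States satisfying ¬ack → AX (ack → syn): {Listen, SynSent, Estab, FinWait, Closed, SynRcvd}.
States satisfying AG (¬ack → AX (ack → syn)): {Listen, SynSent, Estab, FinWait, Closed, SynRcvd}.
Every state reachable from Listen satisfies ¬ack → AX (ack → syn).
Listen ∈ Sat(AG (¬ack → AX (ack → syn))).

Yes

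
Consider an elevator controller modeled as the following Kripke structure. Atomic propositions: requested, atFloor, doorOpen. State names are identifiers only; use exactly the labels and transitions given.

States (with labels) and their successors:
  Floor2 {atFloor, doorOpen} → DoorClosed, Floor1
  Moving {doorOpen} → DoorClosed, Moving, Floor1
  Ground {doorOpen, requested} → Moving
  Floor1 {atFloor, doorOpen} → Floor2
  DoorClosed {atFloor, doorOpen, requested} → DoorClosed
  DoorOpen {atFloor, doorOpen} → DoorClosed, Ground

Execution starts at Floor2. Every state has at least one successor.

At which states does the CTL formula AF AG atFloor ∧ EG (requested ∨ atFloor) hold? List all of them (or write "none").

{Floor2, Floor1, DoorClosed}

States satisfying AG atFloor: {Floor2, Floor1, DoorClosed}.
States satisfying AF AG atFloor: {Floor2, Floor1, DoorClosed}.
States satisfying requested ∨ atFloor: {Floor2, Ground, Floor1, DoorClosed, DoorOpen}.
States satisfying EG (requested ∨ atFloor): {Floor2, Floor1, DoorClosed, DoorOpen}.
States satisfying AF AG atFloor ∧ EG (requested ∨ atFloor): {Floor2, Floor1, DoorClosed}.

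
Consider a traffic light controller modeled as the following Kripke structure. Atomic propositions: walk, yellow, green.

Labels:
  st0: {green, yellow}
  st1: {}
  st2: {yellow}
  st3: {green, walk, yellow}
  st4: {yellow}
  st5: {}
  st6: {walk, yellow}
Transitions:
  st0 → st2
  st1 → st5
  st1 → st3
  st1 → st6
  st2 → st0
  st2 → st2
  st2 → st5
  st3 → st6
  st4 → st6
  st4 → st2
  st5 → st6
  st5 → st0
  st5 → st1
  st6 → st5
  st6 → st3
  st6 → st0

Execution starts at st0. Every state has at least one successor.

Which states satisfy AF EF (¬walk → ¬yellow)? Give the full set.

{st0, st1, st2, st3, st4, st5, st6}

States satisfying EF (¬walk → ¬yellow): {st0, st1, st2, st3, st4, st5, st6}.
States satisfying AF EF (¬walk → ¬yellow): {st0, st1, st2, st3, st4, st5, st6}.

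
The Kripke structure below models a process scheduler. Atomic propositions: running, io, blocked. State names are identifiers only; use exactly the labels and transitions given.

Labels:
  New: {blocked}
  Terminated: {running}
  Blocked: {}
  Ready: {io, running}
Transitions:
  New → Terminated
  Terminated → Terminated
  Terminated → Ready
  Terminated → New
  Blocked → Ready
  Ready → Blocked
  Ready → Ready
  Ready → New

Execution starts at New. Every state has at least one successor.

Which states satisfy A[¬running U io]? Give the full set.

States satisfying ¬running: {New, Blocked}.
States satisfying io: {Ready}.
States satisfying A[¬running U io]: {Blocked, Ready}.

{Blocked, Ready}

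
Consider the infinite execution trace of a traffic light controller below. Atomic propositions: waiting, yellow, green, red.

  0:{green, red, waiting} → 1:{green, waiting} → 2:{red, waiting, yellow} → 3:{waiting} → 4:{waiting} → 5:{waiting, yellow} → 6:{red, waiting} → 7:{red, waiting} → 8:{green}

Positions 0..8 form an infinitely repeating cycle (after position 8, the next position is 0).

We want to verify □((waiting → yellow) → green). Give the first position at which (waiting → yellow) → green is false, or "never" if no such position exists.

2

Check (waiting → yellow) → green at each position in order: 0 ✓, 1 ✓.
At position 2 the labels are {red, waiting, yellow}, so (waiting → yellow) → green is false there. This is the first violation.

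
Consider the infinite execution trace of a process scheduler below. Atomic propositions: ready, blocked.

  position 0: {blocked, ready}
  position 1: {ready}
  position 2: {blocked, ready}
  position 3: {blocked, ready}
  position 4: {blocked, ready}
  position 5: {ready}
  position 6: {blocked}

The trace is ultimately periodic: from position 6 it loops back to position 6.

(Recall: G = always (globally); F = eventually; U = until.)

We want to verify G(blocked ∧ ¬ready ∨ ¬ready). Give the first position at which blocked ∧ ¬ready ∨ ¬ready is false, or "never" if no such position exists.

At position 0 the labels are {blocked, ready}, so blocked ∧ ¬ready ∨ ¬ready is false there. This is the first violation.

0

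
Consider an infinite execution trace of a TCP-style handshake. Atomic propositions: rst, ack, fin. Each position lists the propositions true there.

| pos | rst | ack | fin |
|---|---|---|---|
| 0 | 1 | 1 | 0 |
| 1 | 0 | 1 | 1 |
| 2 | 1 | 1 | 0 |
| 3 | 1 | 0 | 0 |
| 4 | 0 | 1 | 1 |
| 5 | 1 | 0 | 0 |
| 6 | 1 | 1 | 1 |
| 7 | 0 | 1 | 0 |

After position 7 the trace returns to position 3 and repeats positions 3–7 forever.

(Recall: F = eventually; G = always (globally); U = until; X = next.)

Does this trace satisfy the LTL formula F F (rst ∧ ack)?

F (rst ∧ ack) holds at position 0, which is reachable from 0, so F F (rst ∧ ack) holds.

Satisfied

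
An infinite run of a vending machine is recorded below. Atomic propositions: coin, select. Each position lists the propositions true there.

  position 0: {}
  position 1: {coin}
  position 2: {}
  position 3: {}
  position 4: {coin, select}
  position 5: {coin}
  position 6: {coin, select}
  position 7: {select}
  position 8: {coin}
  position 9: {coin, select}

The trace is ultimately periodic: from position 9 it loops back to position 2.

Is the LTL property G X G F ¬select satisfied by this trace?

X G F ¬select holds at every position 0..9, and those are all positions ever visited, so G X G F ¬select holds.

Satisfied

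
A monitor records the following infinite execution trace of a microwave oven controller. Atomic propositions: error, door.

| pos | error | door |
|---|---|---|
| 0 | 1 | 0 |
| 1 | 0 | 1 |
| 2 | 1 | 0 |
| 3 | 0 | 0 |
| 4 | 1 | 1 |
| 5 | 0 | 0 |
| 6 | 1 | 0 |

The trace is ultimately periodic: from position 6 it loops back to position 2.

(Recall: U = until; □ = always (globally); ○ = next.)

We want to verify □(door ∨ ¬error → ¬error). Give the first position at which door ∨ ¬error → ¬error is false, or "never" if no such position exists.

4

Check door ∨ ¬error → ¬error at each position in order: 0 ✓, 1 ✓, 2 ✓, 3 ✓.
At position 4 the labels are {door, error}, so door ∨ ¬error → ¬error is false there. This is the first violation.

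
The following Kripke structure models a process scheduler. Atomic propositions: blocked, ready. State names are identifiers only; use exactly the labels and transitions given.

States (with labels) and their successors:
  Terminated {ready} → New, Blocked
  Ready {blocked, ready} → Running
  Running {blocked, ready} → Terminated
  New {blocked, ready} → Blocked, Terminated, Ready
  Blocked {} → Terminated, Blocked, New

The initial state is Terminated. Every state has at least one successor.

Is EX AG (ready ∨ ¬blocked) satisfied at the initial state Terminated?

States satisfying AG (ready ∨ ¬blocked): {Terminated, Ready, Running, New, Blocked}.
States satisfying EX AG (ready ∨ ¬blocked): {Terminated, Ready, Running, New, Blocked}.
Terminated ∈ Sat(EX AG (ready ∨ ¬blocked)).

Satisfied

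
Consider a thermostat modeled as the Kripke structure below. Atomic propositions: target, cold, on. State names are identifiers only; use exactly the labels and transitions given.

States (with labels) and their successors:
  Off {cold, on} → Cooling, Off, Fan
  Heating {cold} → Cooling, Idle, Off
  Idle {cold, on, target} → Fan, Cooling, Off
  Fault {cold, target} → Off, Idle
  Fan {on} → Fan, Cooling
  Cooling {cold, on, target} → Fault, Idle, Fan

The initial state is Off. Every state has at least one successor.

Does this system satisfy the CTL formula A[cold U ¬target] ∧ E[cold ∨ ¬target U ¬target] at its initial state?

States satisfying cold: {Off, Heating, Idle, Fault, Cooling}.
States satisfying ¬target: {Off, Heating, Fan}.
States satisfying A[cold U ¬target]: {Off, Heating, Fan}.
States satisfying cold ∨ ¬target: {Off, Heating, Idle, Fault, Fan, Cooling}.
States satisfying E[cold ∨ ¬target U ¬target]: {Off, Heating, Idle, Fault, Fan, Cooling}.
States satisfying A[cold U ¬target] ∧ E[cold ∨ ¬target U ¬target]: {Off, Heating, Fan}.
Off ∈ Sat(A[cold U ¬target] ∧ E[cold ∨ ¬target U ¬target]).

Yes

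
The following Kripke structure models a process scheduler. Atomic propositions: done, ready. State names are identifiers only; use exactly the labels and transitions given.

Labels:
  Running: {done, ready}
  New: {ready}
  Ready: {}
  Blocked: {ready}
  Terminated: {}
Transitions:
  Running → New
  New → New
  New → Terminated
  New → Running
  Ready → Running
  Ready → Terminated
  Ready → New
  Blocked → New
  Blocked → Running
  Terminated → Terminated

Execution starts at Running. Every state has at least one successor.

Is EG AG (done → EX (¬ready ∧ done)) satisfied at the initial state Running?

Violated

States satisfying AG (done → EX (¬ready ∧ done)): {Terminated}.
States satisfying EG AG (done → EX (¬ready ∧ done)): {Terminated}.
No suitable path/successor from Running witnesses the formula.
Running ∉ Sat(EG AG (done → EX (¬ready ∧ done))).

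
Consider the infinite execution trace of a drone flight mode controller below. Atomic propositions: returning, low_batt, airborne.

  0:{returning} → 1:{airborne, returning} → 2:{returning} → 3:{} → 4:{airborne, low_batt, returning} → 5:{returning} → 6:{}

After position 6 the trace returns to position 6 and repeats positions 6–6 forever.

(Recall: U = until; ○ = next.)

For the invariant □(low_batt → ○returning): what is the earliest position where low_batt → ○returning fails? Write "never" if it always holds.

low_batt → ○returning holds at every position 0..6, and those are all the positions the trace ever visits, so the invariant □(low_batt → ○returning) is never violated.

never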